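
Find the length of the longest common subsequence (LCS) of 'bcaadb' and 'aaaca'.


DP table for LCS of 'bcaadb' and 'aaaca':
       a  a  a  c  a
    0  0  0  0  0  0
  b 0  0  0  0  0  0
  c 0  0  0  0  1  1
  a 0  1  1  1  1  2
  a 0  1  2  2  2  2
  d 0  1  2  2  2  2
  b 0  1  2  2  2  2
LCS: 'ca'
LCS length = 2

2


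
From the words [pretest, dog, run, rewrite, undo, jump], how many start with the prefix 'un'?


Checking each word for prefix 'un':
  'pretest' -> no (count: 0)
  'dog' -> no (count: 0)
  'run' -> no (count: 0)
  'rewrite' -> no (count: 0)
  'undo' -> YES, starts with 'un' (count: 1)
  'jump' -> no (count: 1)
Total with prefix 'un': 1

1


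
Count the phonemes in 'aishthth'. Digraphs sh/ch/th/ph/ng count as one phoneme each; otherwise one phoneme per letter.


Parsing 'aishthth' greedily, digraphs first:
  'a' -> vowel phoneme (phonemes so far: 1)
  'i' -> vowel phoneme (phonemes so far: 2)
  'sh' -> digraph (1 consonant phoneme) (phonemes so far: 3)
  'th' -> digraph (1 consonant phoneme) (phonemes so far: 4)
  'th' -> digraph (1 consonant phoneme) (phonemes so far: 5)
Total phonemes: 5

5


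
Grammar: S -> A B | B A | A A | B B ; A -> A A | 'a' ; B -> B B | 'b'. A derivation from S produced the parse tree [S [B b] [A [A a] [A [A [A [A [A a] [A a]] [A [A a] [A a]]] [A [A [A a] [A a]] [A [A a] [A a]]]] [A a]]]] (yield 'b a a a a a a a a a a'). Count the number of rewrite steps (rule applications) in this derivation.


Every bracketed nonterminal node [X ...] in the tree is produced by exactly one rule application.
Reading the tree off as a leftmost derivation:
  Step 1: S  =>  B A   (applied S -> B A)
  Step 2: B A  =>  b A   (applied B -> b)
  Step 3: b A  =>  b A A   (applied A -> A A)
  Step 4: b A A  =>  b a A   (applied A -> a)
  Step 5: b a A  =>  b a A A   (applied A -> A A)
  Step 6: b a A A  =>  b a A A A   (applied A -> A A)
  Step 7: b a A A A  =>  b a A A A A   (applied A -> A A)
  Step 8: b a A A A A  =>  b a A A A A A   (applied A -> A A)
  Step 9: b a A A A A A  =>  b a a A A A A   (applied A -> a)
  Step 10: b a a A A A A  =>  b a a a A A A   (applied A -> a)
  Step 11: b a a a A A A  =>  b a a a A A A A   (applied A -> A A)
  Step 12: b a a a A A A A  =>  b a a a a A A A   (applied A -> a)
  Step 13: b a a a a A A A  =>  b a a a a a A A   (applied A -> a)
  Step 14: b a a a a a A A  =>  b a a a a a A A A   (applied A -> A A)
  Step 15: b a a a a a A A A  =>  b a a a a a A A A A   (applied A -> A A)
  Step 16: b a a a a a A A A A  =>  b a a a a a a A A A   (applied A -> a)
  Step 17: b a a a a a a A A A  =>  b a a a a a a a A A   (applied A -> a)
  Step 18: b a a a a a a a A A  =>  b a a a a a a a A A A   (applied A -> A A)
  Step 19: b a a a a a a a A A A  =>  b a a a a a a a a A A   (applied A -> a)
  Step 20: b a a a a a a a a A A  =>  b a a a a a a a a a A   (applied A -> a)
  Step 21: b a a a a a a a a a A  =>  b a a a a a a a a a a   (applied A -> a)
Final yield: b a a a a a a a a a a
Total rewrite steps: 21

21


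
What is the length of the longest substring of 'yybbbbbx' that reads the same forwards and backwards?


Scanning 'yybbbbbx' for palindromic substrings.
Substring at positions 2-6: 'bbbbb'.
Check: reverse('bbbbb') = 'bbbbb' -> palindrome confirmed.
Neighbouring characters ('y' / 'x') break symmetry, so it cannot extend further.
No longer palindromic substring exists; longest length = 5

5


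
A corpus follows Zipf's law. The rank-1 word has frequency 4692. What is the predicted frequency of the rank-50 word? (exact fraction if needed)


Zipf's law: freq(rank) = f1 / rank
f1 = 4692, rank = 50
freq = 4692 / 50
GCD(4692, 50) = 2
Simplified: 2346/25

2346/25


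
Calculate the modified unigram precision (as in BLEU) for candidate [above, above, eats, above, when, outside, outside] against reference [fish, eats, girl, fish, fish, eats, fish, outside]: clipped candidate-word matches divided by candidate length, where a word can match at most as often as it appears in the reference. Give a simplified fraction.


Reference word counts: {'eats': 2, 'fish': 4, 'girl': 1, 'outside': 1}
Checking each candidate word (with clipping):
  'above' -> not in reference -> no match (matches: 0)
  'above' -> not in reference -> no match (matches: 0)
  'eats' -> in reference (ref count 2, used 1/2) -> match (matches: 1)
  'above' -> not in reference -> no match (matches: 1)
  'when' -> not in reference -> no match (matches: 1)
  'outside' -> in reference (ref count 1, used 1/1) -> match (matches: 2)
  'outside' -> ref count 1 already used up (1/1) -> clipped, no match (matches: 2)
Clipped matches: 2, Candidate length: 7
Precision = 2/7

2/7


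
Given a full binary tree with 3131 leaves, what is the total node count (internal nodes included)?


Leaf nodes (terminals): 3131
Internal nodes = n - 1 = 3131 - 1 = 3130
Total = leaves + internal = 3131 + 3130 = 6261

6261


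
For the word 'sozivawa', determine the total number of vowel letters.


Scanning each character of 'sozivawa':
  Position 1: 's' -> consonant (running count: 0)
  Position 2: 'o' -> vowel (running count: 1)
  Position 3: 'z' -> consonant (running count: 1)
  Position 4: 'i' -> vowel (running count: 2)
  Position 5: 'v' -> consonant (running count: 2)
  Position 6: 'a' -> vowel (running count: 3)
  Position 7: 'w' -> consonant (running count: 3)
  Position 8: 'a' -> vowel (running count: 4)
Total vowels: 4

4


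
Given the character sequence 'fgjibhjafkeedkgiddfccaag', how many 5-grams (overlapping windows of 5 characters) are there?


String 'fgjibhjafkeedkgiddfccaag' has length L = 24.
Number of overlapping n-grams = L - n + 1
Substituting: 24 - 5 + 1 = 20

20


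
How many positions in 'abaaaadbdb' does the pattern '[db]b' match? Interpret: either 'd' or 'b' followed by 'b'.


Pattern: [db]b means either 'd' or 'b' followed by 'b'.
Scanning 'abaaaadbdb' position-by-position:
  Pos 0: window 'ab' -> no
  Pos 1: window 'ba' -> no
  Pos 2: window 'aa' -> no
  Pos 3: window 'aa' -> no
  Pos 4: window 'aa' -> no
  Pos 5: window 'ad' -> no
  Pos 6: window 'db' -> MATCH
  Pos 7: window 'bd' -> no
  Pos 8: window 'db' -> MATCH
  Pos 9: window 'b' -> no
Total matches: 2

2


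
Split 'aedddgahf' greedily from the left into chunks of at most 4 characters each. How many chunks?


'aedddgahf' has 9 characters.
Chunking with max size 4:
  Chunk 1: 'aedd' (positions 0-3)
  Chunk 2: 'dgah' (positions 4-7)
  Chunk 3: 'f' (positions 8-8)
Total chunks: ceil(9 / 4) = 3

3


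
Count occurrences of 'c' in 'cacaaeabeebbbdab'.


Scanning 'cacaaeabeebbbdab' for 'c':
  Position 0: 'c' -> MATCH (count: 1)
  Position 2: 'c' -> MATCH (count: 2)
Total occurrences of 'c': 2

2


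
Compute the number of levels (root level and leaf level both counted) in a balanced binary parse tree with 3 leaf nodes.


In a balanced binary tree with n leaves the deepest leaf is ceil(log2(n)) edges below the root,
so counting node levels inclusive of root and leaves gives ceil(log2(n)) + 1 levels.
log2(3) = 1.5850
ceil(1.5850) = 2
levels = 2 + 1 = 3

3


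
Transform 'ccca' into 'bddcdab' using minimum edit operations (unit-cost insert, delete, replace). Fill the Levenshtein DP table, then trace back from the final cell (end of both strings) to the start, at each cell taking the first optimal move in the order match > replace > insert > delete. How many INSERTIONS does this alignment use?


Edit distance = 5. Backtracking from cell (4, 7) with preference match > replace > insert > delete,
then listing the resulting alignment 'ccca' -> 'bddcdab' left to right:
  Step 1: insert 'b' [insertion #1]
  Step 2: insert 'd' [insertion #2]
  Step 3: replace c->d
  Step 4: keep 'c'
  Step 5: replace c->d
  Step 6: keep 'a'
  Step 7: insert 'b' [insertion #3]
Total insertions: 3

3


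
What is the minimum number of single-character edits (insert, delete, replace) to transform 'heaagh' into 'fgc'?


Building DP table for s1='heaagh' (len 6) and s2='fgc' (len 3):
       f  g  c
    0  1  2  3
  h 1  1  2  3
  e 2  2  2  3
  a 3  3  3  3
  a 4  4  4  4
  g 5  5  4  5
  h 6  6  5  5
Edit distance = dp[6][3] = 5

5


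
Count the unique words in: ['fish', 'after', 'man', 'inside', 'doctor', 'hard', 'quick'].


Listing all tokens and tracking unique types:
  Token 1: 'fish' -> NEW (unique so far: 1)
  Token 2: 'after' -> NEW (unique so far: 2)
  Token 3: 'man' -> NEW (unique so far: 3)
  Token 4: 'inside' -> NEW (unique so far: 4)
  Token 5: 'doctor' -> NEW (unique so far: 5)
  Token 6: 'hard' -> NEW (unique so far: 6)
  Token 7: 'quick' -> NEW (unique so far: 7)
Unique types: ('after', 'doctor', 'fish', 'hard', 'inside', 'man', 'quick')
Vocabulary size: 7

7


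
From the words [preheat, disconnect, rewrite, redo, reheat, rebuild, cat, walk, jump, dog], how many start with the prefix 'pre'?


Checking each word for prefix 'pre':
  'preheat' -> YES, starts with 'pre' (count: 1)
  'disconnect' -> no (count: 1)
  'rewrite' -> no (count: 1)
  'redo' -> no (count: 1)
  'reheat' -> no (count: 1)
  'rebuild' -> no (count: 1)
  'cat' -> no (count: 1)
  'walk' -> no (count: 1)
  'jump' -> no (count: 1)
  'dog' -> no (count: 1)
Total with prefix 'pre': 1

1


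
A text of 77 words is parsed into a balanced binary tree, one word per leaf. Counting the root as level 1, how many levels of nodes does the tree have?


In a balanced binary tree with n leaves the deepest leaf is ceil(log2(n)) edges below the root,
so counting node levels inclusive of root and leaves gives ceil(log2(n)) + 1 levels.
log2(77) = 6.2668
ceil(6.2668) = 7
levels = 7 + 1 = 8

8


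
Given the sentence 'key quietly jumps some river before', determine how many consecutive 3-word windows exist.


Word trigrams from [6] words:
  Trigram 1: (key quietly jumps)
  Trigram 2: (quietly jumps some)
  Trigram 3: (jumps some river)
  Trigram 4: (some river before)
Total word trigrams: 6 - 2 = 4

4


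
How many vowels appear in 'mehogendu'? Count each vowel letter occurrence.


Scanning each character of 'mehogendu':
  Position 1: 'm' -> consonant (running count: 0)
  Position 2: 'e' -> vowel (running count: 1)
  Position 3: 'h' -> consonant (running count: 1)
  Position 4: 'o' -> vowel (running count: 2)
  Position 5: 'g' -> consonant (running count: 2)
  Position 6: 'e' -> vowel (running count: 3)
  Position 7: 'n' -> consonant (running count: 3)
  Position 8: 'd' -> consonant (running count: 3)
  Position 9: 'u' -> vowel (running count: 4)
Total vowels: 4

4


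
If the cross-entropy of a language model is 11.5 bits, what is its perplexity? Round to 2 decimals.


Perplexity formula: PP = 2^H
H = 11.5
PP = 2^11.5
Decompose: 2^11.5 = 2^11 * 2^0.5 = 2^11 * sqrt(2)
2^11 = 2048, sqrt(2) ~ 1.4142136
PP ~ 2048 * 1.4142136 = 2896.3094528
Rounded to 2 decimals: 2896.31

2896.31


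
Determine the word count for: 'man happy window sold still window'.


Counting words by splitting on spaces:
  Word 1: 'man'
  Word 2: 'happy'
  Word 3: 'window'
  Word 4: 'sold'
  Word 5: 'still'
  Word 6: 'window'
Total words: 6

6


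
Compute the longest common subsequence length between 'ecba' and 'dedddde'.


DP table for LCS of 'ecba' and 'dedddde':
       d  e  d  d  d  d  e
    0  0  0  0  0  0  0  0
  e 0  0  1  1  1  1  1  1
  c 0  0  1  1  1  1  1  1
  b 0  0  1  1  1  1  1  1
  a 0  0  1  1  1  1  1  1
LCS: 'e'
LCS length = 1

1


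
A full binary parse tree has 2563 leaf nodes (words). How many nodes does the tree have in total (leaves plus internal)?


Leaf nodes (terminals): 2563
Internal nodes = n - 1 = 2563 - 1 = 2562
Total = leaves + internal = 2563 + 2562 = 5125

5125


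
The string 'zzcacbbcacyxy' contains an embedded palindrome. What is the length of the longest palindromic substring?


Scanning 'zzcacbbcacyxy' for palindromic substrings.
Substring at positions 2-9: 'cacbbcac'.
Check: reverse('cacbbcac') = 'cacbbcac' -> palindrome confirmed.
Neighbouring characters ('z' / 'y') break symmetry, so it cannot extend further.
No longer palindromic substring exists; longest length = 8

8


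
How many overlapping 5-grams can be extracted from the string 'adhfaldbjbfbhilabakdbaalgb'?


String 'adhfaldbjbfbhilabakdbaalgb' has length L = 26.
Number of overlapping n-grams = L - n + 1
Substituting: 26 - 5 + 1 = 22

22


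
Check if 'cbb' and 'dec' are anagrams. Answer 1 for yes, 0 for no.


Sort characters of 'cbb': 'bbc'
Sort characters of 'dec': 'cde'
Sorted forms differ -> they are NOT anagrams
Result: 0

0


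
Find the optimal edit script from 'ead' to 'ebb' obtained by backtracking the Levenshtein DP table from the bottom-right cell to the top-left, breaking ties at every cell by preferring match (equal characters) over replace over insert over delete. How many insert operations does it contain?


Edit distance = 2. Backtracking from cell (3, 3) with preference match > replace > insert > delete,
then listing the resulting alignment 'ead' -> 'ebb' left to right:
  Step 1: keep 'e'
  Step 2: replace a->b
  Step 3: replace d->b
Total insertions: 0

0


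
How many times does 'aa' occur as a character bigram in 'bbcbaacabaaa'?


Scanning 'bbcbaacabaaa' for bigram 'aa':
  Position 0: 'bb' -> no
  Position 1: 'bc' -> no
  Position 2: 'cb' -> no
  Position 3: 'ba' -> no
  Position 4: 'aa' -> MATCH
  Position 5: 'ac' -> no
  Position 6: 'ca' -> no
  Position 7: 'ab' -> no
  Position 8: 'ba' -> no
  Position 9: 'aa' -> MATCH
  Position 10: 'aa' -> MATCH
Total matches: 3

3


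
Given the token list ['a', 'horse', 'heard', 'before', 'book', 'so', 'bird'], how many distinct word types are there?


Listing all tokens and tracking unique types:
  Token 1: 'a' -> NEW (unique so far: 1)
  Token 2: 'horse' -> NEW (unique so far: 2)
  Token 3: 'heard' -> NEW (unique so far: 3)
  Token 4: 'before' -> NEW (unique so far: 4)
  Token 5: 'book' -> NEW (unique so far: 5)
  Token 6: 'so' -> NEW (unique so far: 6)
  Token 7: 'bird' -> NEW (unique so far: 7)
Unique types: ('a', 'before', 'bird', 'book', 'heard', 'horse', 'so')
Vocabulary size: 7

7


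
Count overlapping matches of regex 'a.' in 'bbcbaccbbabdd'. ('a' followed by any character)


Pattern: a. means 'a' followed by any character.
Scanning 'bbcbaccbbabdd' position-by-position:
  Pos 0: window 'bb' -> no
  Pos 1: window 'bc' -> no
  Pos 2: window 'cb' -> no
  Pos 3: window 'ba' -> no
  Pos 4: window 'ac' -> MATCH
  Pos 5: window 'cc' -> no
  Pos 6: window 'cb' -> no
  Pos 7: window 'bb' -> no
  Pos 8: window 'ba' -> no
  Pos 9: window 'ab' -> MATCH
  Pos 10: window 'bd' -> no
  Pos 11: window 'dd' -> no
  Pos 12: window 'd' -> no
Total matches: 2

2


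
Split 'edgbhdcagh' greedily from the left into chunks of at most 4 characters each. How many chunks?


'edgbhdcagh' has 10 characters.
Chunking with max size 4:
  Chunk 1: 'edgb' (positions 0-3)
  Chunk 2: 'hdca' (positions 4-7)
  Chunk 3: 'gh' (positions 8-9)
Total chunks: ceil(10 / 4) = 3

3


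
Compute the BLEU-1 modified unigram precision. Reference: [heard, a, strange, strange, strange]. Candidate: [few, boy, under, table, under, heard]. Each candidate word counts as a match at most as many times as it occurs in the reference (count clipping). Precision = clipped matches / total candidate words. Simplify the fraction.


Reference word counts: {'a': 1, 'heard': 1, 'strange': 3}
Checking each candidate word (with clipping):
  'few' -> not in reference -> no match (matches: 0)
  'boy' -> not in reference -> no match (matches: 0)
  'under' -> not in reference -> no match (matches: 0)
  'table' -> not in reference -> no match (matches: 0)
  'under' -> not in reference -> no match (matches: 0)
  'heard' -> in reference (ref count 1, used 1/1) -> match (matches: 1)
Clipped matches: 1, Candidate length: 6
Precision = 1/6

1/6


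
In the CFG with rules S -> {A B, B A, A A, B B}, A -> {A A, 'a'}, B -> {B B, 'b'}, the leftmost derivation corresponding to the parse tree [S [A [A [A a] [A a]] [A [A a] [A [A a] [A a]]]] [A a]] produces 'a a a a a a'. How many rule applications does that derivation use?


Every bracketed nonterminal node [X ...] in the tree is produced by exactly one rule application.
Reading the tree off as a leftmost derivation:
  Step 1: S  =>  A A   (applied S -> A A)
  Step 2: A A  =>  A A A   (applied A -> A A)
  Step 3: A A A  =>  A A A A   (applied A -> A A)
  Step 4: A A A A  =>  a A A A   (applied A -> a)
  Step 5: a A A A  =>  a a A A   (applied A -> a)
  Step 6: a a A A  =>  a a A A A   (applied A -> A A)
  Step 7: a a A A A  =>  a a a A A   (applied A -> a)
  Step 8: a a a A A  =>  a a a A A A   (applied A -> A A)
  Step 9: a a a A A A  =>  a a a a A A   (applied A -> a)
  Step 10: a a a a A A  =>  a a a a a A   (applied A -> a)
  Step 11: a a a a a A  =>  a a a a a a   (applied A -> a)
Final yield: a a a a a a
Total rewrite steps: 11

11


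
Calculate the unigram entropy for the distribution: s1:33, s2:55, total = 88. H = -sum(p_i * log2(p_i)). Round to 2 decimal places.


Computing entropy H = -sum(p_i * log2(p_i)):
  s1: p = 33/88 = 0.3750, -p*log2(p) = 0.5306
  s2: p = 55/88 = 0.6250, -p*log2(p) = 0.4238
H = sum of terms = 0.9544
Rounded to 2 decimals: 0.95

0.95


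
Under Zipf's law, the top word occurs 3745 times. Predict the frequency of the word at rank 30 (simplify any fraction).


Zipf's law: freq(rank) = f1 / rank
f1 = 3745, rank = 30
freq = 3745 / 30
GCD(3745, 30) = 5
Simplified: 749/6

749/6


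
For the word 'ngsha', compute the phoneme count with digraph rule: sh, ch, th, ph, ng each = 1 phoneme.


Parsing 'ngsha' greedily, digraphs first:
  'ng' -> digraph (1 consonant phoneme) (phonemes so far: 1)
  'sh' -> digraph (1 consonant phoneme) (phonemes so far: 2)
  'a' -> vowel phoneme (phonemes so far: 3)
Total phonemes: 3

3


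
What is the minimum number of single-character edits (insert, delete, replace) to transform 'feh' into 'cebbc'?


Building DP table for s1='feh' (len 3) and s2='cebbc' (len 5):
       c  e  b  b  c
    0  1  2  3  4  5
  f 1  1  2  3  4  5
  e 2  2  1  2  3  4
  h 3  3  2  2  3  4
Edit distance = dp[3][5] = 4

4


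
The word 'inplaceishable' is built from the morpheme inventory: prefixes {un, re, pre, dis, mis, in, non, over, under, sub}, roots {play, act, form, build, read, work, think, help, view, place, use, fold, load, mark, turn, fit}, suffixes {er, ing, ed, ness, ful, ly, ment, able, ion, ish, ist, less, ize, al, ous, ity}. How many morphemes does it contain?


Segmenting 'inplaceishable' against the inventory:
  'in' -> prefix (morpheme 1)
  'place' -> root (morpheme 2)
  'ish' -> suffix (morpheme 3)
  'able' -> suffix (morpheme 4)
Total morphemes: 4

4


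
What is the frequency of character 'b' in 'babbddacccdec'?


Scanning 'babbddacccdec' for 'b':
  Position 0: 'b' -> MATCH (count: 1)
  Position 2: 'b' -> MATCH (count: 2)
  Position 3: 'b' -> MATCH (count: 3)
Total occurrences of 'b': 3

3


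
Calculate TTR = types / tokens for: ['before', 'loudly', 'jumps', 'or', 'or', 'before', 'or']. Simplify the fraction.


Tokens: 7
Unique types: ('before', 'jumps', 'loudly', 'or') = 4
TTR = 4/7
Already in lowest terms.

4/7


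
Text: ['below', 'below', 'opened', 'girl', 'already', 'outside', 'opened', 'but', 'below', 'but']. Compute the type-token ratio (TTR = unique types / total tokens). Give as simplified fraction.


Tokens: 10
Unique types: ('already', 'below', 'but', 'girl', 'opened', 'outside') = 6
TTR = 6/10
Simplify: divide both by 2 -> 3/5
TTR = 3/5

3/5


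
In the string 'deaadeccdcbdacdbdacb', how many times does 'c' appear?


Scanning 'deaadeccdcbdacdbdacb' for 'c':
  Position 6: 'c' -> MATCH (count: 1)
  Position 7: 'c' -> MATCH (count: 2)
  Position 9: 'c' -> MATCH (count: 3)
  Position 13: 'c' -> MATCH (count: 4)
  Position 18: 'c' -> MATCH (count: 5)
Total occurrences of 'c': 5

5


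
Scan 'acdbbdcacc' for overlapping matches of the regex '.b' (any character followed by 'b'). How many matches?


Pattern: .b means any character followed by 'b'.
Scanning 'acdbbdcacc' position-by-position:
  Pos 0: window 'ac' -> no
  Pos 1: window 'cd' -> no
  Pos 2: window 'db' -> MATCH
  Pos 3: window 'bb' -> MATCH
  Pos 4: window 'bd' -> no
  Pos 5: window 'dc' -> no
  Pos 6: window 'ca' -> no
  Pos 7: window 'ac' -> no
  Pos 8: window 'cc' -> no
  Pos 9: window 'c' -> no
Total matches: 2

2


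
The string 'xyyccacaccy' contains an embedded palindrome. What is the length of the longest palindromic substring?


Scanning 'xyyccacaccy' for palindromic substrings.
Substring at positions 2-10: 'yccacaccy'.
Check: reverse('yccacaccy') = 'yccacaccy' -> palindrome confirmed.
Neighbouring characters ('y' / '-') break symmetry, so it cannot extend further.
No longer palindromic substring exists; longest length = 9

9


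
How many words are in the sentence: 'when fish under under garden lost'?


Counting words by splitting on spaces:
  Word 1: 'when'
  Word 2: 'fish'
  Word 3: 'under'
  Word 4: 'under'
  Word 5: 'garden'
  Word 6: 'lost'
Total words: 6

6


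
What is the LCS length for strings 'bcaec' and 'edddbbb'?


DP table for LCS of 'bcaec' and 'edddbbb':
       e  d  d  d  b  b  b
    0  0  0  0  0  0  0  0
  b 0  0  0  0  0  1  1  1
  c 0  0  0  0  0  1  1  1
  a 0  0  0  0  0  1  1  1
  e 0  1  1  1  1  1  1  1
  c 0  1  1  1  1  1  1  1
LCS: 'b'
LCS length = 1

1


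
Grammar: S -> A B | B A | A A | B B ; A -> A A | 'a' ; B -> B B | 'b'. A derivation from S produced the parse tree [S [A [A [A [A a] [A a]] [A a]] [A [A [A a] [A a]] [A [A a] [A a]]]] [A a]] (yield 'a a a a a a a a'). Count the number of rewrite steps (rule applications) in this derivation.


Every bracketed nonterminal node [X ...] in the tree is produced by exactly one rule application.
Reading the tree off as a leftmost derivation:
  Step 1: S  =>  A A   (applied S -> A A)
  Step 2: A A  =>  A A A   (applied A -> A A)
  Step 3: A A A  =>  A A A A   (applied A -> A A)
  Step 4: A A A A  =>  A A A A A   (applied A -> A A)
  Step 5: A A A A A  =>  a A A A A   (applied A -> a)
  Step 6: a A A A A  =>  a a A A A   (applied A -> a)
  Step 7: a a A A A  =>  a a a A A   (applied A -> a)
  Step 8: a a a A A  =>  a a a A A A   (applied A -> A A)
  Step 9: a a a A A A  =>  a a a A A A A   (applied A -> A A)
  Step 10: a a a A A A A  =>  a a a a A A A   (applied A -> a)
  Step 11: a a a a A A A  =>  a a a a a A A   (applied A -> a)
  Step 12: a a a a a A A  =>  a a a a a A A A   (applied A -> A A)
  Step 13: a a a a a A A A  =>  a a a a a a A A   (applied A -> a)
  Step 14: a a a a a a A A  =>  a a a a a a a A   (applied A -> a)
  Step 15: a a a a a a a A  =>  a a a a a a a a   (applied A -> a)
Final yield: a a a a a a a a
Total rewrite steps: 15

15


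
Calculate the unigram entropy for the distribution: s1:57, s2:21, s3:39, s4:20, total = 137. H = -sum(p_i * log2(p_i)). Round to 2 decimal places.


Computing entropy H = -sum(p_i * log2(p_i)):
  s1: p = 57/137 = 0.4161, -p*log2(p) = 0.5264
  s2: p = 21/137 = 0.1533, -p*log2(p) = 0.4147
  s3: p = 39/137 = 0.2847, -p*log2(p) = 0.5160
  s4: p = 20/137 = 0.1460, -p*log2(p) = 0.4053
H = sum of terms = 1.8624
Rounded to 2 decimals: 1.86

1.86


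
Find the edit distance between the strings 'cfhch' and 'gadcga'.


Building DP table for s1='cfhch' (len 5) and s2='gadcga' (len 6):
       g  a  d  c  g  a
    0  1  2  3  4  5  6
  c 1  1  2  3  3  4  5
  f 2  2  2  3  4  4  5
  h 3  3  3  3  4  5  5
  c 4  4  4  4  3  4  5
  h 5  5  5  5  4  4  5
Edit distance = dp[5][6] = 5

5


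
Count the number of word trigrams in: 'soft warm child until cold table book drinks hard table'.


Word trigrams from [10] words:
  Trigram 1: (soft warm child)
  Trigram 2: (warm child until)
  Trigram 3: (child until cold)
  Trigram 4: (until cold table)
  Trigram 5: (cold table book)
  Trigram 6: (table book drinks)
  Trigram 7: (book drinks hard)
  Trigram 8: (drinks hard table)
Total word trigrams: 10 - 2 = 8

8


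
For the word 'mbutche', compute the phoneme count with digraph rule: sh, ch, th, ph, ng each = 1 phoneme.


Parsing 'mbutche' greedily, digraphs first:
  'm' -> consonant phoneme (phonemes so far: 1)
  'b' -> consonant phoneme (phonemes so far: 2)
  'u' -> vowel phoneme (phonemes so far: 3)
  't' -> consonant phoneme (phonemes so far: 4)
  'ch' -> digraph (1 consonant phoneme) (phonemes so far: 5)
  'e' -> vowel phoneme (phonemes so far: 6)
Total phonemes: 6

6


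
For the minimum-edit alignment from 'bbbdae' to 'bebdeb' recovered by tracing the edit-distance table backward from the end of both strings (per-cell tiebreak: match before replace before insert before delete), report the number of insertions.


Edit distance = 3. Backtracking from cell (6, 6) with preference match > replace > insert > delete,
then listing the resulting alignment 'bbbdae' -> 'bebdeb' left to right:
  Step 1: keep 'b'
  Step 2: replace b->e
  Step 3: keep 'b'
  Step 4: keep 'd'
  Step 5: replace a->e
  Step 6: replace e->b
Total insertions: 0

0


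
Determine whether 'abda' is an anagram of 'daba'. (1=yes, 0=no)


Sort characters of 'abda': 'aabd'
Sort characters of 'daba': 'aabd'
Sorted forms match -> they ARE anagrams
Result: 1

1


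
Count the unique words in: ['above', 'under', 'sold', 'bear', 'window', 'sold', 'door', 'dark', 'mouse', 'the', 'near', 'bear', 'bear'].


Listing all tokens and tracking unique types:
  Token 1: 'above' -> NEW (unique so far: 1)
  Token 2: 'under' -> NEW (unique so far: 2)
  Token 3: 'sold' -> NEW (unique so far: 3)
  Token 4: 'bear' -> NEW (unique so far: 4)
  Token 5: 'window' -> NEW (unique so far: 5)
  Token 6: 'sold' -> duplicate (unique so far: 5)
  Token 7: 'door' -> NEW (unique so far: 6)
  Token 8: 'dark' -> NEW (unique so far: 7)
  Token 9: 'mouse' -> NEW (unique so far: 8)
  Token 10: 'the' -> NEW (unique so far: 9)
  Token 11: 'near' -> NEW (unique so far: 10)
  Token 12: 'bear' -> duplicate (unique so far: 10)
  Token 13: 'bear' -> duplicate (unique so far: 10)
Unique types: ('above', 'bear', 'dark', 'door', 'mouse', 'near', 'sold', 'the', 'under', 'window')
Vocabulary size: 10

10


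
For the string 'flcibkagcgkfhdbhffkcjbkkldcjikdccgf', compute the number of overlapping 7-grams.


String 'flcibkagcgkfhdbhffkcjbkkldcjikdccgf' has length L = 35.
Number of overlapping n-grams = L - n + 1
Substituting: 35 - 7 + 1 = 29

29


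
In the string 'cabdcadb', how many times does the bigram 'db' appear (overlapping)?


Scanning 'cabdcadb' for bigram 'db':
  Position 0: 'ca' -> no
  Position 1: 'ab' -> no
  Position 2: 'bd' -> no
  Position 3: 'dc' -> no
  Position 4: 'ca' -> no
  Position 5: 'ad' -> no
  Position 6: 'db' -> MATCH
Total matches: 1

1


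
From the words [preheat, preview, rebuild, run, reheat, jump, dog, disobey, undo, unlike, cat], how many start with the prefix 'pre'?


Checking each word for prefix 'pre':
  'preheat' -> YES, starts with 'pre' (count: 1)
  'preview' -> YES, starts with 'pre' (count: 2)
  'rebuild' -> no (count: 2)
  'run' -> no (count: 2)
  'reheat' -> no (count: 2)
  'jump' -> no (count: 2)
  'dog' -> no (count: 2)
  'disobey' -> no (count: 2)
  'undo' -> no (count: 2)
  'unlike' -> no (count: 2)
  'cat' -> no (count: 2)
Total with prefix 'pre': 2

2


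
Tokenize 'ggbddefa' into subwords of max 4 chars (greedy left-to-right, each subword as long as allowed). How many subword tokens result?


'ggbddefa' has 8 characters.
Chunking with max size 4:
  Chunk 1: 'ggbd' (positions 0-3)
  Chunk 2: 'defa' (positions 4-7)
Total chunks: ceil(8 / 4) = 2

2


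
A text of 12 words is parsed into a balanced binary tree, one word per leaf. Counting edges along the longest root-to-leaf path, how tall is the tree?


In a balanced binary tree with n leaves the deepest leaf is ceil(log2(n)) edges below the root.
log2(12) = 3.5850
ceil(3.5850) = 4
height (edges) = 4

4


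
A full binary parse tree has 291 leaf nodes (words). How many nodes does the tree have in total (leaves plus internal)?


Leaf nodes (terminals): 291
Internal nodes = n - 1 = 291 - 1 = 290
Total = leaves + internal = 291 + 290 = 581

581


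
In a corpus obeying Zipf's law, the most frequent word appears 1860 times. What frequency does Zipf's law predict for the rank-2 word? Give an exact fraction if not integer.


Zipf's law: freq(rank) = f1 / rank
f1 = 1860, rank = 2
freq = 1860 / 2
= 930

930


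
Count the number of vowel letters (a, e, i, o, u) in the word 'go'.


Scanning each character of 'go':
  Position 1: 'g' -> consonant (running count: 0)
  Position 2: 'o' -> vowel (running count: 1)
Total vowels: 1

1


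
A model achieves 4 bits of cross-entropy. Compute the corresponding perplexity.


Perplexity formula: PP = 2^H
H = 4
PP = 2^4
Steps: 2^1 = 2, 2^2 = 4, 2^3 = 8, 2^4 = 16
PP = 16

16


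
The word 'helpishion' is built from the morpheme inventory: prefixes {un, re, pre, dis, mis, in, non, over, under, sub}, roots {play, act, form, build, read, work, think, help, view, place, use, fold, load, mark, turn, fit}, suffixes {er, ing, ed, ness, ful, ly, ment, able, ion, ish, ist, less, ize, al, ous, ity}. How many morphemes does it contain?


Segmenting 'helpishion' against the inventory:
  'help' -> root (morpheme 1)
  'ish' -> suffix (morpheme 2)
  'ion' -> suffix (morpheme 3)
Total morphemes: 3

3


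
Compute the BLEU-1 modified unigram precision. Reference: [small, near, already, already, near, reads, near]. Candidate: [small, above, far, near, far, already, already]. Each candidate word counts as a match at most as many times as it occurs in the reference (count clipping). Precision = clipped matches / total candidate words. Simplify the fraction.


Reference word counts: {'already': 2, 'near': 3, 'reads': 1, 'small': 1}
Checking each candidate word (with clipping):
  'small' -> in reference (ref count 1, used 1/1) -> match (matches: 1)
  'above' -> not in reference -> no match (matches: 1)
  'far' -> not in reference -> no match (matches: 1)
  'near' -> in reference (ref count 3, used 1/3) -> match (matches: 2)
  'far' -> not in reference -> no match (matches: 2)
  'already' -> in reference (ref count 2, used 1/2) -> match (matches: 3)
  'already' -> in reference (ref count 2, used 2/2) -> match (matches: 4)
Clipped matches: 4, Candidate length: 7
Precision = 4/7

4/7


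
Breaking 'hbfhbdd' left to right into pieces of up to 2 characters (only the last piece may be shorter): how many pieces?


'hbfhbdd' has 7 characters.
Chunking with max size 2:
  Chunk 1: 'hb' (positions 0-1)
  Chunk 2: 'fh' (positions 2-3)
  Chunk 3: 'bd' (positions 4-5)
  Chunk 4: 'd' (positions 6-6)
Total chunks: ceil(7 / 2) = 4

4


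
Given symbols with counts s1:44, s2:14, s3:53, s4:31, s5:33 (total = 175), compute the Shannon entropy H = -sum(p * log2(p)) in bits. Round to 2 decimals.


Computing entropy H = -sum(p_i * log2(p_i)):
  s1: p = 44/175 = 0.2514, -p*log2(p) = 0.5008
  s2: p = 14/175 = 0.0800, -p*log2(p) = 0.2915
  s3: p = 53/175 = 0.3029, -p*log2(p) = 0.5219
  s4: p = 31/175 = 0.1771, -p*log2(p) = 0.4423
  s5: p = 33/175 = 0.1886, -p*log2(p) = 0.4539
H = sum of terms = 2.2104
Rounded to 2 decimals: 2.21

2.21


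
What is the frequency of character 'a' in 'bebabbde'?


Scanning 'bebabbde' for 'a':
  Position 3: 'a' -> MATCH (count: 1)
Total occurrences of 'a': 1

1


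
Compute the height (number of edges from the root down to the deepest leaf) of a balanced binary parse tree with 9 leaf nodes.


In a balanced binary tree with n leaves the deepest leaf is ceil(log2(n)) edges below the root.
log2(9) = 3.1699
ceil(3.1699) = 4
height (edges) = 4

4


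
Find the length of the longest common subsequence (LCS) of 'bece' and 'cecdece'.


DP table for LCS of 'bece' and 'cecdece':
       c  e  c  d  e  c  e
    0  0  0  0  0  0  0  0
  b 0  0  0  0  0  0  0  0
  e 0  0  1  1  1  1  1  1
  c 0  1  1  2  2  2  2  2
  e 0  1  2  2  2  3  3  3
LCS: 'ece'
LCS length = 3

3


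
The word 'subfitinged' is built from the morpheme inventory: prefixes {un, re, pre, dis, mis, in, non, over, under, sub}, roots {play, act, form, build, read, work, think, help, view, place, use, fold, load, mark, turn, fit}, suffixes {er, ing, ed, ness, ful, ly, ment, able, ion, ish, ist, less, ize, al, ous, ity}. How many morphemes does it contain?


Segmenting 'subfitinged' against the inventory:
  'sub' -> prefix (morpheme 1)
  'fit' -> root (morpheme 2)
  'ing' -> suffix (morpheme 3)
  'ed' -> suffix (morpheme 4)
Total morphemes: 4

4


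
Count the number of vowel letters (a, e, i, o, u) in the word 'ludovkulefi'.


Scanning each character of 'ludovkulefi':
  Position 1: 'l' -> consonant (running count: 0)
  Position 2: 'u' -> vowel (running count: 1)
  Position 3: 'd' -> consonant (running count: 1)
  Position 4: 'o' -> vowel (running count: 2)
  Position 5: 'v' -> consonant (running count: 2)
  Position 6: 'k' -> consonant (running count: 2)
  Position 7: 'u' -> vowel (running count: 3)
  Position 8: 'l' -> consonant (running count: 3)
  Position 9: 'e' -> vowel (running count: 4)
  Position 10: 'f' -> consonant (running count: 4)
  Position 11: 'i' -> vowel (running count: 5)
Total vowels: 5

5


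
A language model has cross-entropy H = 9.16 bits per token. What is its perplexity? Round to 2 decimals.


Perplexity formula: PP = 2^H
H = 9.16
PP = 2^9.16
Decompose: 2^9.16 = 2^9 * 2^0.16
2^9 = 512, 2^0.16 ~ 1.1172871
PP ~ 512 * 1.1172871 = 572.0509952
Rounded to 2 decimals: 572.05

572.05


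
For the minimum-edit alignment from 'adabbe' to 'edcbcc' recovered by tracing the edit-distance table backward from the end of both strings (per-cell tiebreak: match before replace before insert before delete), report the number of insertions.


Edit distance = 4. Backtracking from cell (6, 6) with preference match > replace > insert > delete,
then listing the resulting alignment 'adabbe' -> 'edcbcc' left to right:
  Step 1: replace a->e
  Step 2: keep 'd'
  Step 3: replace a->c
  Step 4: keep 'b'
  Step 5: replace b->c
  Step 6: replace e->c
Total insertions: 0

0


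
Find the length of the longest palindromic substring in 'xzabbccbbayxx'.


Scanning 'xzabbccbbayxx' for palindromic substrings.
Substring at positions 2-9: 'abbccbba'.
Check: reverse('abbccbba') = 'abbccbba' -> palindrome confirmed.
Neighbouring characters ('z' / 'y') break symmetry, so it cannot extend further.
No longer palindromic substring exists; longest length = 8

8


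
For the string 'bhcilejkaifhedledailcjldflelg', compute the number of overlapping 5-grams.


String 'bhcilejkaifhedledailcjldflelg' has length L = 29.
Number of overlapping n-grams = L - n + 1
Substituting: 29 - 5 + 1 = 25

25


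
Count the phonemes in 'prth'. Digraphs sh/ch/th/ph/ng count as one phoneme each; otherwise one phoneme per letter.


Parsing 'prth' greedily, digraphs first:
  'p' -> consonant phoneme (phonemes so far: 1)
  'r' -> consonant phoneme (phonemes so far: 2)
  'th' -> digraph (1 consonant phoneme) (phonemes so far: 3)
Total phonemes: 3

3


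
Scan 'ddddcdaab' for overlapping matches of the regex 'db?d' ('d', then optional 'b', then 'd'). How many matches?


Pattern: db?d means 'd', then optional 'b', then 'd'.
Scanning 'ddddcdaab' position-by-position:
  Pos 0: window 'ddd' -> MATCH
  Pos 1: window 'ddd' -> MATCH
  Pos 2: window 'ddc' -> MATCH
  Pos 3: window 'dcd' -> no
  Pos 4: window 'cda' -> no
  Pos 5: window 'daa' -> no
  Pos 6: window 'aab' -> no
  Pos 7: window 'ab' -> no
  Pos 8: window 'b' -> no
Total matches: 3

3


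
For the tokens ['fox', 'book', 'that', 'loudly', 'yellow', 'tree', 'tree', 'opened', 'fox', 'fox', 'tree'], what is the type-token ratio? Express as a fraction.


Tokens: 11
Unique types: ('book', 'fox', 'loudly', 'opened', 'that', 'tree', 'yellow') = 7
TTR = 7/11
Already in lowest terms.

7/11


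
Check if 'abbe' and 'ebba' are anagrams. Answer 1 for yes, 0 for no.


Sort characters of 'abbe': 'abbe'
Sort characters of 'ebba': 'abbe'
Sorted forms match -> they ARE anagrams
Result: 1

1


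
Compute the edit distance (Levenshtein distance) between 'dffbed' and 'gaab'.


Building DP table for s1='dffbed' (len 6) and s2='gaab' (len 4):
       g  a  a  b
    0  1  2  3  4
  d 1  1  2  3  4
  f 2  2  2  3  4
  f 3  3  3  3  4
  b 4  4  4  4  3
  e 5  5  5  5  4
  d 6  6  6  6  5
Edit distance = dp[6][4] = 5

5


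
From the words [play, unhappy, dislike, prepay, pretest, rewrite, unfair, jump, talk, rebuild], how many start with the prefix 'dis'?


Checking each word for prefix 'dis':
  'play' -> no (count: 0)
  'unhappy' -> no (count: 0)
  'dislike' -> YES, starts with 'dis' (count: 1)
  'prepay' -> no (count: 1)
  'pretest' -> no (count: 1)
  'rewrite' -> no (count: 1)
  'unfair' -> no (count: 1)
  'jump' -> no (count: 1)
  'talk' -> no (count: 1)
  'rebuild' -> no (count: 1)
Total with prefix 'dis': 1

1


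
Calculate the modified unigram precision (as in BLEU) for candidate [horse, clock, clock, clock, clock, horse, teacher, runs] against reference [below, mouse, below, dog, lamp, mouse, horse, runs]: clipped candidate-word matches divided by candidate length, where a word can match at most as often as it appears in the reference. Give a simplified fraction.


Reference word counts: {'below': 2, 'dog': 1, 'horse': 1, 'lamp': 1, 'mouse': 2, 'runs': 1}
Checking each candidate word (with clipping):
  'horse' -> in reference (ref count 1, used 1/1) -> match (matches: 1)
  'clock' -> not in reference -> no match (matches: 1)
  'clock' -> not in reference -> no match (matches: 1)
  'clock' -> not in reference -> no match (matches: 1)
  'clock' -> not in reference -> no match (matches: 1)
  'horse' -> ref count 1 already used up (1/1) -> clipped, no match (matches: 1)
  'teacher' -> not in reference -> no match (matches: 1)
  'runs' -> in reference (ref count 1, used 1/1) -> match (matches: 2)
Clipped matches: 2, Candidate length: 8
Precision = 2/8 = 1/4

1/4


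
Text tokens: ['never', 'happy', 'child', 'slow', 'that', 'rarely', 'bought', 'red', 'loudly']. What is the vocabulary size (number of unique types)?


Listing all tokens and tracking unique types:
  Token 1: 'never' -> NEW (unique so far: 1)
  Token 2: 'happy' -> NEW (unique so far: 2)
  Token 3: 'child' -> NEW (unique so far: 3)
  Token 4: 'slow' -> NEW (unique so far: 4)
  Token 5: 'that' -> NEW (unique so far: 5)
  Token 6: 'rarely' -> NEW (unique so far: 6)
  Token 7: 'bought' -> NEW (unique so far: 7)
  Token 8: 'red' -> NEW (unique so far: 8)
  Token 9: 'loudly' -> NEW (unique so far: 9)
Unique types: ('bought', 'child', 'happy', 'loudly', 'never', 'rarely', 'red', 'slow', 'that')
Vocabulary size: 9

9


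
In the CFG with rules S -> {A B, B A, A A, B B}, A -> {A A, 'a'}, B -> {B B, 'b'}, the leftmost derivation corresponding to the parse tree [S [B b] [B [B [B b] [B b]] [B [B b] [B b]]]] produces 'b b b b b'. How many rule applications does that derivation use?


Every bracketed nonterminal node [X ...] in the tree is produced by exactly one rule application.
Reading the tree off as a leftmost derivation:
  Step 1: S  =>  B B   (applied S -> B B)
  Step 2: B B  =>  b B   (applied B -> b)
  Step 3: b B  =>  b B B   (applied B -> B B)
  Step 4: b B B  =>  b B B B   (applied B -> B B)
  Step 5: b B B B  =>  b b B B   (applied B -> b)
  Step 6: b b B B  =>  b b b B   (applied B -> b)
  Step 7: b b b B  =>  b b b B B   (applied B -> B B)
  Step 8: b b b B B  =>  b b b b B   (applied B -> b)
  Step 9: b b b b B  =>  b b b b b   (applied B -> b)
Final yield: b b b b b
Total rewrite steps: 9

9


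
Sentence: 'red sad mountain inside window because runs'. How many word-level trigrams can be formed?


Word trigrams from [7] words:
  Trigram 1: (red sad mountain)
  Trigram 2: (sad mountain inside)
  Trigram 3: (mountain inside window)
  Trigram 4: (inside window because)
  Trigram 5: (window because runs)
Total word trigrams: 7 - 2 = 5

5


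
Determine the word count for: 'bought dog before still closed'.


Counting words by splitting on spaces:
  Word 1: 'bought'
  Word 2: 'dog'
  Word 3: 'before'
  Word 4: 'still'
  Word 5: 'closed'
Total words: 5

5
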